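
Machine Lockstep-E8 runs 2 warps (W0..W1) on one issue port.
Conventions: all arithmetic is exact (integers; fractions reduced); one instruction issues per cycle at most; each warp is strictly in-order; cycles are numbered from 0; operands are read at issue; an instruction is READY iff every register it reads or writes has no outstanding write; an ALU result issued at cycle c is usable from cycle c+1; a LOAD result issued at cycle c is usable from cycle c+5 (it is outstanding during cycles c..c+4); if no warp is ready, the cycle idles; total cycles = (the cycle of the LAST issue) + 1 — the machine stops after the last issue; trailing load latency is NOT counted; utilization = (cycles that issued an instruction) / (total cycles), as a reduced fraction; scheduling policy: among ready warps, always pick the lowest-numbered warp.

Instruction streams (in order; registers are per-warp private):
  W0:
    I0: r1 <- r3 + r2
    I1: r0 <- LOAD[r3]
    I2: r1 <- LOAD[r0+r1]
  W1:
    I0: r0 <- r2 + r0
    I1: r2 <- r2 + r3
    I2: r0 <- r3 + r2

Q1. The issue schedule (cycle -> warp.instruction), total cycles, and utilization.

cycle 0: W0.I0
cycle 1: W0.I1
cycle 2: W1.I0
cycle 3: W1.I1
cycle 4: W1.I2
cycle 5: idle
cycle 6: W0.I2

Answer: 7 cycles, utilization 6/7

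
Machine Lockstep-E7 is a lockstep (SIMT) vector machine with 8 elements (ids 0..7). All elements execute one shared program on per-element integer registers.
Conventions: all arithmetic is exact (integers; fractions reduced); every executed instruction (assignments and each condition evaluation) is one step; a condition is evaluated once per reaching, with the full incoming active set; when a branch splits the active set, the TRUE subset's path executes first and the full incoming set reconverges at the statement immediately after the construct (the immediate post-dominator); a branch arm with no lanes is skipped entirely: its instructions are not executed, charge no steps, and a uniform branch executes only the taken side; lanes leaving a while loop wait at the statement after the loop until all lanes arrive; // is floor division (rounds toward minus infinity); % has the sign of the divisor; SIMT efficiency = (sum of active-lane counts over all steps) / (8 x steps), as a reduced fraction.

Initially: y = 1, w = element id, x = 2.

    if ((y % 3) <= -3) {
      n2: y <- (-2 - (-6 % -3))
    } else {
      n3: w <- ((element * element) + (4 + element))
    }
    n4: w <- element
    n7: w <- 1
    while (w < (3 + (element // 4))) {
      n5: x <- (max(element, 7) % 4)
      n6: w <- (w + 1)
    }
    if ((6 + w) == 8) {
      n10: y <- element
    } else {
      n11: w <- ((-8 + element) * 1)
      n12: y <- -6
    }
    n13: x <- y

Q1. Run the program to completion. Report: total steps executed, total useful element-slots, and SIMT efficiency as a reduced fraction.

Answer: 18 steps, 132 useful, 11/12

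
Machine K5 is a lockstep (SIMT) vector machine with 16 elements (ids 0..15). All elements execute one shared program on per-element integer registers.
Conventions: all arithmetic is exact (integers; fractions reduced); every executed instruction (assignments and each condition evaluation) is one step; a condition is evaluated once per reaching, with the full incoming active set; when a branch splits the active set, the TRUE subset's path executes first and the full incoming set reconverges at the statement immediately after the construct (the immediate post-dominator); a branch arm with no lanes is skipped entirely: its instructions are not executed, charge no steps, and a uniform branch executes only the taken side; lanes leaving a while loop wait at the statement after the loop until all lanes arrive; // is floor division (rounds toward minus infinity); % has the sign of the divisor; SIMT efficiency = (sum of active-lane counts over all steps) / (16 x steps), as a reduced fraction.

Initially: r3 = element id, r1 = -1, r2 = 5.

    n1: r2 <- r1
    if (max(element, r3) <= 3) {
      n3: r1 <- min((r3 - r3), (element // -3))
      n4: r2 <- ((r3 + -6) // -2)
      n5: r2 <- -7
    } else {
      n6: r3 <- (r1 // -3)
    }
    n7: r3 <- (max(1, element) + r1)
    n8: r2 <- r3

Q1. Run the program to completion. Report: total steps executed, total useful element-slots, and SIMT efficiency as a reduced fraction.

Answer: 8 steps, 88 useful, 11/16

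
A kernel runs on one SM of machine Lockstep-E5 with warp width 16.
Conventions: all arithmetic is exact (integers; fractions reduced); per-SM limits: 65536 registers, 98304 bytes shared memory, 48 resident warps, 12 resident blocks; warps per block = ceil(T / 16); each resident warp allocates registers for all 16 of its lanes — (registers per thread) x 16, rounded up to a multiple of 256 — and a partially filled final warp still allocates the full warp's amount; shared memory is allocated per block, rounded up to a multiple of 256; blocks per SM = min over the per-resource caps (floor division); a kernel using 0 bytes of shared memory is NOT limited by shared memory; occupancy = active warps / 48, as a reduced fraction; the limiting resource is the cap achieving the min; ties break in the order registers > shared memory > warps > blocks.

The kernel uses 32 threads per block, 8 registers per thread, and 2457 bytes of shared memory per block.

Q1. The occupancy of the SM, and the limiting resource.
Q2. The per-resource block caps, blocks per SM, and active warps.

Answer: occupancy 1/2, limited by blocks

registers: 128 blocks
shared memory: 38 blocks
warps: 24 blocks
blocks: 12 blocks

Answer: 12 blocks, 24 active warps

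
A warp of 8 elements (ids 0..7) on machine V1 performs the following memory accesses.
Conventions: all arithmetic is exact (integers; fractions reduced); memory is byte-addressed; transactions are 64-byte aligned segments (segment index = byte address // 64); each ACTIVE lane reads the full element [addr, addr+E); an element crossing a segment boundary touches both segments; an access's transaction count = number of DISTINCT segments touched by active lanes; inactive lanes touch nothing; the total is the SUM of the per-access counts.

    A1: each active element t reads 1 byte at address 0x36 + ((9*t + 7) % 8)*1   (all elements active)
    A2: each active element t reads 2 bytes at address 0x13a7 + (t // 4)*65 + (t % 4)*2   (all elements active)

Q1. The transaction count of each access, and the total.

A1: 1 transaction
A2: 2 transactions

Answer: 1,2; total 3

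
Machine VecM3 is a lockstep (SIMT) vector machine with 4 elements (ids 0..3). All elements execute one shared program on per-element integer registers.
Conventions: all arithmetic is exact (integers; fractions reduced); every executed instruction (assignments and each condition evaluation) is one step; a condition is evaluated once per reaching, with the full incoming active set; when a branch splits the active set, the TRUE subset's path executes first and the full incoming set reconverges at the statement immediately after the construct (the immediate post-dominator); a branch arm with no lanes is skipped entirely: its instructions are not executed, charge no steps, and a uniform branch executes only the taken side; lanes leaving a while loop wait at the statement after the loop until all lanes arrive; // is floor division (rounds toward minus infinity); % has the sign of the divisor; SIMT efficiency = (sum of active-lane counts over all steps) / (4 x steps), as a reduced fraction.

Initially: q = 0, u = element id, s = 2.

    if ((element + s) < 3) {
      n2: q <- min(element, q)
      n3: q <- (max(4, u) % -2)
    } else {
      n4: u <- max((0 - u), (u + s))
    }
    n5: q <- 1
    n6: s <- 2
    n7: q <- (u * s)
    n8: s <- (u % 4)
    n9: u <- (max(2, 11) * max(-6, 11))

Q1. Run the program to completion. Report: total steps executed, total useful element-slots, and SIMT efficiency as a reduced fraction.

Answer: 9 steps, 29 useful, 29/36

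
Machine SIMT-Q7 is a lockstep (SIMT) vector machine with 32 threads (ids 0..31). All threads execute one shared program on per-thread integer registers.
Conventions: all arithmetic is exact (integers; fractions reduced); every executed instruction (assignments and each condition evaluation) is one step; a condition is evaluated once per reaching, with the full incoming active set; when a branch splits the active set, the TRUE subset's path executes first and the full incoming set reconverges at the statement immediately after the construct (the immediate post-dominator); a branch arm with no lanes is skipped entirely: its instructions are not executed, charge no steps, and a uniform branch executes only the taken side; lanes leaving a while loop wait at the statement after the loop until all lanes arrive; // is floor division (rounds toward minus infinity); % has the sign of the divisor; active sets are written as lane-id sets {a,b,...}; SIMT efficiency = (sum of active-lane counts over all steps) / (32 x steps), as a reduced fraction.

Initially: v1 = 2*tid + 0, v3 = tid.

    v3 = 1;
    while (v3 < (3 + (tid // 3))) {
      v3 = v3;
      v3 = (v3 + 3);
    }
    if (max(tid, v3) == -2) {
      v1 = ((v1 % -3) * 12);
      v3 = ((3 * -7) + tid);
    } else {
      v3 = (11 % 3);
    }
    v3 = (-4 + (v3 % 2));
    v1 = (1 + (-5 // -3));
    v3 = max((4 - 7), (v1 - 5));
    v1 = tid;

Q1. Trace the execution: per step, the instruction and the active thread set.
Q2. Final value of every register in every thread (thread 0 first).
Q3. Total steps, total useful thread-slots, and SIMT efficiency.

step 0: v3 <- 1                      {0,1,2,3,4,5,6,7,8,9,10,11,12,13,14,15,16,17,18,19,20,21,22,23,24,25,26,27,28,29,30,31}
step 1: eval (v3 < (3 + (tid // 3))) {0,1,2,3,4,5,6,7,8,9,10,11,12,13,14,15,16,17,18,19,20,21,22,23,24,25,26,27,28,29,30,31}
step 2: v3 <- v3                     {0,1,2,3,4,5,6,7,8,9,10,11,12,13,14,15,16,17,18,19,20,21,22,23,24,25,26,27,28,29,30,31}
step 3: v3 <- (v3 + 3)               {0,1,2,3,4,5,6,7,8,9,10,11,12,13,14,15,16,17,18,19,20,21,22,23,24,25,26,27,28,29,30,31}
step 4: eval (v3 < (3 + (tid // 3))) {0,1,2,3,4,5,6,7,8,9,10,11,12,13,14,15,16,17,18,19,20,21,22,23,24,25,26,27,28,29,30,31}
step 5: v3 <- v3                     {6,7,8,9,10,11,12,13,14,15,16,17,18,19,20,21,22,23,24,25,26,27,28,29,30,31}
step 6: v3 <- (v3 + 3)               {6,7,8,9,10,11,12,13,14,15,16,17,18,19,20,21,22,23,24,25,26,27,28,29,30,31}
step 7: eval (v3 < (3 + (tid // 3))) {6,7,8,9,10,11,12,13,14,15,16,17,18,19,20,21,22,23,24,25,26,27,28,29,30,31}
step 8: v3 <- v3                     {15,16,17,18,19,20,21,22,23,24,25,26,27,28,29,30,31}
step 9: v3 <- (v3 + 3)               {15,16,17,18,19,20,21,22,23,24,25,26,27,28,29,30,31}
step 10: eval (v3 < (3 + (tid // 3))) {15,16,17,18,19,20,21,22,23,24,25,26,27,28,29,30,31}
step 11: v3 <- v3                     {24,25,26,27,28,29,30,31}
step 12: v3 <- (v3 + 3)               {24,25,26,27,28,29,30,31}
step 13: eval (v3 < (3 + (tid // 3))) {24,25,26,27,28,29,30,31}
step 14: eval (max(tid, v3) == -2)    {0,1,2,3,4,5,6,7,8,9,10,11,12,13,14,15,16,17,18,19,20,21,22,23,24,25,26,27,28,29,30,31}
step 15: v3 <- (11 % 3)               {0,1,2,3,4,5,6,7,8,9,10,11,12,13,14,15,16,17,18,19,20,21,22,23,24,25,26,27,28,29,30,31}
step 16: v3 <- (-4 + (v3 % 2))        {0,1,2,3,4,5,6,7,8,9,10,11,12,13,14,15,16,17,18,19,20,21,22,23,24,25,26,27,28,29,30,31}
step 17: v1 <- (1 + (-5 // -3))       {0,1,2,3,4,5,6,7,8,9,10,11,12,13,14,15,16,17,18,19,20,21,22,23,24,25,26,27,28,29,30,31}
step 18: v3 <- max((4 - 7), (v1 - 5)) {0,1,2,3,4,5,6,7,8,9,10,11,12,13,14,15,16,17,18,19,20,21,22,23,24,25,26,27,28,29,30,31}
step 19: v1 <- tid                    {0,1,2,3,4,5,6,7,8,9,10,11,12,13,14,15,16,17,18,19,20,21,22,23,24,25,26,27,28,29,30,31}

Answer: 20 steps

v1: 0,1,2,3,4,5,6,7,8,9,10,11,12,13,14,15,16,17,18,19,20,21,22,23,24,25,26,27,28,29,30,31
v3: -3,-3,-3,-3,-3,-3,-3,-3,-3,-3,-3,-3,-3,-3,-3,-3,-3,-3,-3,-3,-3,-3,-3,-3,-3,-3,-3,-3,-3,-3,-3,-3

steps = 20; useful = 505; efficiency = 505/640 = 101/128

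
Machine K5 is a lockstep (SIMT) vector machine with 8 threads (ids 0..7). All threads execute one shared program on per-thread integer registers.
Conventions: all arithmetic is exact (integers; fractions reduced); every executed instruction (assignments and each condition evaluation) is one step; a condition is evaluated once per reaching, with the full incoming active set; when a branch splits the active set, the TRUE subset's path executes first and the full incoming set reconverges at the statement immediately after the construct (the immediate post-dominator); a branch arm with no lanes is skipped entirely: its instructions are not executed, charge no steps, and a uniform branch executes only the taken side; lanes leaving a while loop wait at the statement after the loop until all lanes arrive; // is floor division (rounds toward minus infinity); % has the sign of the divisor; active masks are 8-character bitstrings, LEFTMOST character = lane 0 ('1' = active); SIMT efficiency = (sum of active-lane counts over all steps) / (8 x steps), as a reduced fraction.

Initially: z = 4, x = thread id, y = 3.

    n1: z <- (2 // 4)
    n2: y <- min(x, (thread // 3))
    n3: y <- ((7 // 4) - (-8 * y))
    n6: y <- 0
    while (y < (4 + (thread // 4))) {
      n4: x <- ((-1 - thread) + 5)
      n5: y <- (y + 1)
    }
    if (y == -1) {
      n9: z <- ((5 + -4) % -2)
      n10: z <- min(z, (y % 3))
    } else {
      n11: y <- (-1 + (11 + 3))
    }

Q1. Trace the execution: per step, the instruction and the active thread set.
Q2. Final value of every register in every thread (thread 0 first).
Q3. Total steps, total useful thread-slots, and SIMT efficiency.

step 0: z <- (2 // 4)                11111111
step 1: y <- min(x, (thread // 3))   11111111
step 2: y <- ((7 // 4) - (-8 * y))   11111111
step 3: y <- 0                       11111111
step 4: eval (y < (4 + (thread // 4))) 11111111
step 5: x <- ((-1 - thread) + 5)     11111111
step 6: y <- (y + 1)                 11111111
step 7: eval (y < (4 + (thread // 4))) 11111111
step 8: x <- ((-1 - thread) + 5)     11111111
step 9: y <- (y + 1)                 11111111
step 10: eval (y < (4 + (thread // 4))) 11111111
step 11: x <- ((-1 - thread) + 5)     11111111
step 12: y <- (y + 1)                 11111111
step 13: eval (y < (4 + (thread // 4))) 11111111
step 14: x <- ((-1 - thread) + 5)     11111111
step 15: y <- (y + 1)                 11111111
step 16: eval (y < (4 + (thread // 4))) 11111111
step 17: x <- ((-1 - thread) + 5)     00001111
step 18: y <- (y + 1)                 00001111
step 19: eval (y < (4 + (thread // 4))) 00001111
step 20: eval (y == -1)               11111111
step 21: y <- (-1 + (11 + 3))         11111111

Answer: 22 steps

z: 0,0,0,0,0,0,0,0
x: 4,3,2,1,0,-1,-2,-3
y: 13,13,13,13,13,13,13,13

steps = 22; useful = 164; efficiency = 164/176 = 41/44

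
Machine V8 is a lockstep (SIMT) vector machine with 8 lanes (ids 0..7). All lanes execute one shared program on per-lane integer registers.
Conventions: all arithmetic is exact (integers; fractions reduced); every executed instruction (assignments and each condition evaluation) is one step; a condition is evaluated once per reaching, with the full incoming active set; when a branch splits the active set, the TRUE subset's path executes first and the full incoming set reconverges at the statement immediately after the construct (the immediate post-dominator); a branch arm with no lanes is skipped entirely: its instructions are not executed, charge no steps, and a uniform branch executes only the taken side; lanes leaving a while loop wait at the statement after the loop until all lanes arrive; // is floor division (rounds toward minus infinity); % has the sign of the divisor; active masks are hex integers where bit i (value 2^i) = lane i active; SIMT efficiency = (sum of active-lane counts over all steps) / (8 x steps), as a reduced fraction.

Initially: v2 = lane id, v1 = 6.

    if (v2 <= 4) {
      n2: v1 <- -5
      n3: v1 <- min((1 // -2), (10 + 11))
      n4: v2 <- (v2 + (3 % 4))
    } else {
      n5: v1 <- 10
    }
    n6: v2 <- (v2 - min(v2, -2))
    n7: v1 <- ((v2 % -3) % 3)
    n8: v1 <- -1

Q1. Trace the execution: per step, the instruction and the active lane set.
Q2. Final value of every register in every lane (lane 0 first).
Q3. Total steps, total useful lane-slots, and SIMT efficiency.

step 0: eval (v2 <= 4)               0xff
step 1: v1 <- -5                     0x1f
step 2: v1 <- min((1 // -2), (10 + 11)) 0x1f
step 3: v2 <- (v2 + (3 % 4))         0x1f
step 4: v1 <- 10                     0xe0
step 5: v2 <- (v2 - min(v2, -2))     0xff
step 6: v1 <- ((v2 % -3) % 3)        0xff
step 7: v1 <- -1                     0xff

Answer: 8 steps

v2: 5,6,7,8,9,7,8,9
v1: -1,-1,-1,-1,-1,-1,-1,-1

steps = 8; useful = 50; efficiency = 50/64 = 25/32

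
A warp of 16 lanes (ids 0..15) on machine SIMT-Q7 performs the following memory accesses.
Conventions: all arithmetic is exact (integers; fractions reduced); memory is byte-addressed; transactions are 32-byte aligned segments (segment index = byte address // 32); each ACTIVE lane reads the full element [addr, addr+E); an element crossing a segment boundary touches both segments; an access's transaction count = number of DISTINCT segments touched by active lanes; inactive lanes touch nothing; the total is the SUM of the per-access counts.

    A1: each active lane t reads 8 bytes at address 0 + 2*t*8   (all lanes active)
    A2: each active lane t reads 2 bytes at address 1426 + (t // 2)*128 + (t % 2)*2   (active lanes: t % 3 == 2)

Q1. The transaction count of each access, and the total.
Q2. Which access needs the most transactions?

A1: 8 transactions
A2: 5 transactions

Answer: 8,5; total 13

Answer: A1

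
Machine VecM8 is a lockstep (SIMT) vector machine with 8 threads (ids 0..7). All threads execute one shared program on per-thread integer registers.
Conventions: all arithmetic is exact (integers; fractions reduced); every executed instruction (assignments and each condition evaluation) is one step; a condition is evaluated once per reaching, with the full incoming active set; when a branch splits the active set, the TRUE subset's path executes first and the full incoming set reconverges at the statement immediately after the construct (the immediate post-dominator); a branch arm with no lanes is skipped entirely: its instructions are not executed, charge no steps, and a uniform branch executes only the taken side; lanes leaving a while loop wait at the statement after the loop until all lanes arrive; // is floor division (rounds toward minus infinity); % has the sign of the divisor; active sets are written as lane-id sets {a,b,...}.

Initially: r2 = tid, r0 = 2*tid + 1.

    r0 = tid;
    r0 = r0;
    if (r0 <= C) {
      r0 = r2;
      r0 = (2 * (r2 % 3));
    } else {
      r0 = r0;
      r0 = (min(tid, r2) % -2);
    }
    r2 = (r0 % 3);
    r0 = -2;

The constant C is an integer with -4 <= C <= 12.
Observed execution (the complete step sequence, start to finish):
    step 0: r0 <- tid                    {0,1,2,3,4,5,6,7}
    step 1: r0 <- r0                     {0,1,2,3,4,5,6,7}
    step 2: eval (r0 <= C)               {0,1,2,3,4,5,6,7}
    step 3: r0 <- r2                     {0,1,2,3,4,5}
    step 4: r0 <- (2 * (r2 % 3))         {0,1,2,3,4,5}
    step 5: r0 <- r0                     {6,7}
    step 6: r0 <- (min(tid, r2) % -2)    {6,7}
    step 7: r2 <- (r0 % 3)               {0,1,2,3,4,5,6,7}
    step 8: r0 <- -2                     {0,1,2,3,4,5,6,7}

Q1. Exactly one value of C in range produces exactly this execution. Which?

Answer: C = 5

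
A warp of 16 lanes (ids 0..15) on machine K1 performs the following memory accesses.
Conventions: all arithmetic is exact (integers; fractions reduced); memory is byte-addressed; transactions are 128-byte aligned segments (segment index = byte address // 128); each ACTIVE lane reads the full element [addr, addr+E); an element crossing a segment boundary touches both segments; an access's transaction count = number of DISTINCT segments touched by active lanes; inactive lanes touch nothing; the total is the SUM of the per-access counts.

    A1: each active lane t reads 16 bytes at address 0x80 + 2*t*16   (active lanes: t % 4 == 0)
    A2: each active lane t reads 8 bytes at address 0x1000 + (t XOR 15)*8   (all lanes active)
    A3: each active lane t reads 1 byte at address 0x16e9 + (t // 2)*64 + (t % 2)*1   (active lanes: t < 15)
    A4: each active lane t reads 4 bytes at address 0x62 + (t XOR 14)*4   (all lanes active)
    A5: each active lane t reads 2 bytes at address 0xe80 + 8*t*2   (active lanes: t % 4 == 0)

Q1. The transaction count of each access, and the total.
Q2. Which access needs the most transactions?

A1: 4 transactions
A2: 1 transaction
A3: 5 transactions
A4: 2 transactions
A5: 2 transactions

Answer: 4,1,5,2,2; total 14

Answer: A3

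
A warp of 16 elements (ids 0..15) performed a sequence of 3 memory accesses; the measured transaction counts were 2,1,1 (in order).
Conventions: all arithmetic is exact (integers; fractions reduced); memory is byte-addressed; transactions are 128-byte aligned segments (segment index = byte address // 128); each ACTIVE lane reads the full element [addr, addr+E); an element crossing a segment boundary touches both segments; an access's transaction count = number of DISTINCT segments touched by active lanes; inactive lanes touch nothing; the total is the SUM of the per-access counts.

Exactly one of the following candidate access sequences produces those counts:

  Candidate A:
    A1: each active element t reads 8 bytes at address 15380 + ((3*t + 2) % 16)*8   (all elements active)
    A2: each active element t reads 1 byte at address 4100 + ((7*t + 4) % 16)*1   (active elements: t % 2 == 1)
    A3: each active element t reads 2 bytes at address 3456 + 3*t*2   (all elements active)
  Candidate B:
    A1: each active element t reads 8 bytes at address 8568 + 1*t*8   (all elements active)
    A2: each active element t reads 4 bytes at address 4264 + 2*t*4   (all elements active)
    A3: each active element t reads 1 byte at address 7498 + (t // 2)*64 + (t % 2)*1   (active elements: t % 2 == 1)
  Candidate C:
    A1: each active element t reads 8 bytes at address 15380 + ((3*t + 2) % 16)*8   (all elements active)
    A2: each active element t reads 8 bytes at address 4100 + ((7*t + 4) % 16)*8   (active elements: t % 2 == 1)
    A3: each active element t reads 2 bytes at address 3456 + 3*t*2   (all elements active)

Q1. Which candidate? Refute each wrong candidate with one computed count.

B: A2 gives 2 transactions, not 1
C: A2 gives 2 transactions, not 1
A: all counts match (2,1,1)

Answer: A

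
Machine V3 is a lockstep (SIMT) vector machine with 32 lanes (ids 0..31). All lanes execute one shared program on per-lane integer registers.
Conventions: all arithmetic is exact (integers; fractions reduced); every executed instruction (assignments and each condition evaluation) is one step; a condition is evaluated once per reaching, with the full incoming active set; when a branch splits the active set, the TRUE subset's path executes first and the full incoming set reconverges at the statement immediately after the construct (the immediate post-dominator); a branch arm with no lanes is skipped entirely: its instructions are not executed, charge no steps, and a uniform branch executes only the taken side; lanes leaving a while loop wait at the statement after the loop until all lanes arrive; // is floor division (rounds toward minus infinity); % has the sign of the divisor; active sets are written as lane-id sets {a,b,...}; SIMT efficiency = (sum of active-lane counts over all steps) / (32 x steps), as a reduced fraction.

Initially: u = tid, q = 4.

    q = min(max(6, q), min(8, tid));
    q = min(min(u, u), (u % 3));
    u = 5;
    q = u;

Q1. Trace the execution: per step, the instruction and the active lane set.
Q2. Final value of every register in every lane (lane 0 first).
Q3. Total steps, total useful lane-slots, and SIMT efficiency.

step 0: q <- min(max(6, q), min(8, tid)) {0,1,2,3,4,5,6,7,8,9,10,11,12,13,14,15,16,17,18,19,20,21,22,23,24,25,26,27,28,29,30,31}
step 1: q <- min(min(u, u), (u % 3)) {0,1,2,3,4,5,6,7,8,9,10,11,12,13,14,15,16,17,18,19,20,21,22,23,24,25,26,27,28,29,30,31}
step 2: u <- 5                       {0,1,2,3,4,5,6,7,8,9,10,11,12,13,14,15,16,17,18,19,20,21,22,23,24,25,26,27,28,29,30,31}
step 3: q <- u                       {0,1,2,3,4,5,6,7,8,9,10,11,12,13,14,15,16,17,18,19,20,21,22,23,24,25,26,27,28,29,30,31}

Answer: 4 steps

u: 5,5,5,5,5,5,5,5,5,5,5,5,5,5,5,5,5,5,5,5,5,5,5,5,5,5,5,5,5,5,5,5
q: 5,5,5,5,5,5,5,5,5,5,5,5,5,5,5,5,5,5,5,5,5,5,5,5,5,5,5,5,5,5,5,5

steps = 4; useful = 128; efficiency = 128/128 = 1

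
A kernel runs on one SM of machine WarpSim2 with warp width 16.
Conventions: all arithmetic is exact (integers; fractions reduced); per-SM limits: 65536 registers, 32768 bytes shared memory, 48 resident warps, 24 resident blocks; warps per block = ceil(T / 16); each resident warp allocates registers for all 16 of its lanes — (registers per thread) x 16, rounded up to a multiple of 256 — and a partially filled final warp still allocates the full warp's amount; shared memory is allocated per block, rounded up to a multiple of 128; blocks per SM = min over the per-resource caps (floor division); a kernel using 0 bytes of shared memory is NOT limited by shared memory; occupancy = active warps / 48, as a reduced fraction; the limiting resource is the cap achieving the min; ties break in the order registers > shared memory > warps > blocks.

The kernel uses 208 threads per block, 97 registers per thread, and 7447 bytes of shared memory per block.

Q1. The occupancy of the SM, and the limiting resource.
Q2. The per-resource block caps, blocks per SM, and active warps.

Answer: occupancy 13/24, limited by registers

registers: 2 blocks
shared memory: 4 blocks
warps: 3 blocks
blocks: 24 blocks

Answer: 2 blocks, 26 active warps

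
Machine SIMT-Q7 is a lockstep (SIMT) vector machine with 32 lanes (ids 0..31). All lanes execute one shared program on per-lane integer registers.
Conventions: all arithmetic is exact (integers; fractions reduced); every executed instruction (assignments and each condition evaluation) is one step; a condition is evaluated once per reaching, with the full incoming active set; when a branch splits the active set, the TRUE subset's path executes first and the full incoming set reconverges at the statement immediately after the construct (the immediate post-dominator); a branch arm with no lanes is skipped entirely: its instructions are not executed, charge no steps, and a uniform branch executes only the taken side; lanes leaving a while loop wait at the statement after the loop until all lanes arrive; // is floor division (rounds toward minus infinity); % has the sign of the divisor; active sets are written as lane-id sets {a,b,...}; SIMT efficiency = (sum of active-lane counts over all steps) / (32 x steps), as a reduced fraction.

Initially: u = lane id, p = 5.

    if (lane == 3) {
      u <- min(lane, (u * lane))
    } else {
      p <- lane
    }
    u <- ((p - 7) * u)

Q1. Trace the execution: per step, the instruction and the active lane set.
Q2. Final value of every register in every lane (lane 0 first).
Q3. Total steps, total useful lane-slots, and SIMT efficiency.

step 0: eval (lane == 3)             {0,1,2,3,4,5,6,7,8,9,10,11,12,13,14,15,16,17,18,19,20,21,22,23,24,25,26,27,28,29,30,31}
step 1: u <- min(lane, (u * lane))   {3}
step 2: p <- lane                    {0,1,2,4,5,6,7,8,9,10,11,12,13,14,15,16,17,18,19,20,21,22,23,24,25,26,27,28,29,30,31}
step 3: u <- ((p - 7) * u)           {0,1,2,3,4,5,6,7,8,9,10,11,12,13,14,15,16,17,18,19,20,21,22,23,24,25,26,27,28,29,30,31}

Answer: 4 steps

u: 0,-6,-10,-6,-12,-10,-6,0,8,18,30,44,60,78,98,120,144,170,198,228,260,294,330,368,408,450,494,540,588,638,690,744
p: 0,1,2,5,4,5,6,7,8,9,10,11,12,13,14,15,16,17,18,19,20,21,22,23,24,25,26,27,28,29,30,31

steps = 4; useful = 96; efficiency = 96/128 = 3/4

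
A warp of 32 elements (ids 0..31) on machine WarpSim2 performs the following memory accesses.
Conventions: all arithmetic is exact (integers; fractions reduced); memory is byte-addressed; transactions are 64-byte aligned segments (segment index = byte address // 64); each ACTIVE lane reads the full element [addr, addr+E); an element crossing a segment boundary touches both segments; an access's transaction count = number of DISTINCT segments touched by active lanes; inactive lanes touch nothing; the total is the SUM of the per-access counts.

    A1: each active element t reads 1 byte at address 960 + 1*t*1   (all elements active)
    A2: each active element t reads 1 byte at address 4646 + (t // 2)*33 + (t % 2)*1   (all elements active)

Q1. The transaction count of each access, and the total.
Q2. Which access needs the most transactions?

A1: 1 transaction
A2: 9 transactions

Answer: 1,9; total 10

Answer: A2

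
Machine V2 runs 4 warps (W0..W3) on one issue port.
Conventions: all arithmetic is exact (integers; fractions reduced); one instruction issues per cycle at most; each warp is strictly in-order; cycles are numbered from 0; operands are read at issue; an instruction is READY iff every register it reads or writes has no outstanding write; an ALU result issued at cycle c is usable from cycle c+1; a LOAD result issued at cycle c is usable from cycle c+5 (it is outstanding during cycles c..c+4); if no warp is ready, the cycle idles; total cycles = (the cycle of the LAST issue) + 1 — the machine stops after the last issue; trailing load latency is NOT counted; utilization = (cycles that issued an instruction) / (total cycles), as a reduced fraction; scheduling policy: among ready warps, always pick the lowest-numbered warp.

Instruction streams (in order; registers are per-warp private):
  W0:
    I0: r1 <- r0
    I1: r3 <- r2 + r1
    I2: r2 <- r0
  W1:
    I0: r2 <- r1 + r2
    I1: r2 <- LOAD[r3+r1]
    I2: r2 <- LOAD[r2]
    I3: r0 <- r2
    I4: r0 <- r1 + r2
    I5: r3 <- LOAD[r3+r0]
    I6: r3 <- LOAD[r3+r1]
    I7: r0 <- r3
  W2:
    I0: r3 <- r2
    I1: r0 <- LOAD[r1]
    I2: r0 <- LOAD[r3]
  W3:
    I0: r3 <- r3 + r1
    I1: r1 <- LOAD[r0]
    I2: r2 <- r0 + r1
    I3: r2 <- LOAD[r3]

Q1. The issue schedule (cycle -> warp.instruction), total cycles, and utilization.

cycle 0: W0.I0
cycle 1: W0.I1
cycle 2: W0.I2
cycle 3: W1.I0
cycle 4: W1.I1
cycle 5: W2.I0
cycle 6: W2.I1
cycle 7: W3.I0
cycle 8: W3.I1
cycle 9: W1.I2
cycle 10: idle
cycle 11: W2.I2
cycle 12: idle
cycle 13: W3.I2
cycle 14: W1.I3
cycle 15: W1.I4
cycle 16: W1.I5
cycle 17: W3.I3
cycle 18: idle
cycle 19: idle
cycle 20: idle
cycle 21: W1.I6
cycle 22: idle
cycle 23: idle
cycle 24: idle
cycle 25: idle
cycle 26: W1.I7

Answer: 27 cycles, utilization 2/3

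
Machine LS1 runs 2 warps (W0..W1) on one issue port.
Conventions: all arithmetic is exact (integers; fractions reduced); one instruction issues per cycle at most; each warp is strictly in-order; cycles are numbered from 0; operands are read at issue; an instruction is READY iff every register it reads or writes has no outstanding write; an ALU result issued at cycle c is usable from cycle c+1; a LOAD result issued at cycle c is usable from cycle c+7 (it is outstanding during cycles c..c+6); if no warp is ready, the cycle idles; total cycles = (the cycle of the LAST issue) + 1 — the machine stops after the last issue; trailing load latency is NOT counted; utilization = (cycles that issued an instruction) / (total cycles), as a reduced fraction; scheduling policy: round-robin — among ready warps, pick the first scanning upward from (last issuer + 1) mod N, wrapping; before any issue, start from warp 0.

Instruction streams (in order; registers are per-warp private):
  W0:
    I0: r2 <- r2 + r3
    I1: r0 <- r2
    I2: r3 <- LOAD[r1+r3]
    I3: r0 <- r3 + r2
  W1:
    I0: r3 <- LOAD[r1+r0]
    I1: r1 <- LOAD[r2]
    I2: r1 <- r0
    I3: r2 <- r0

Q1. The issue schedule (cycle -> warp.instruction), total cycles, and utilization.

cycle 0: W0.I0
cycle 1: W1.I0
cycle 2: W0.I1
cycle 3: W1.I1
cycle 4: W0.I2
cycle 5: idle
cycle 6: idle
cycle 7: idle
cycle 8: idle
cycle 9: idle
cycle 10: W1.I2
cycle 11: W0.I3
cycle 12: W1.I3

Answer: 13 cycles, utilization 8/13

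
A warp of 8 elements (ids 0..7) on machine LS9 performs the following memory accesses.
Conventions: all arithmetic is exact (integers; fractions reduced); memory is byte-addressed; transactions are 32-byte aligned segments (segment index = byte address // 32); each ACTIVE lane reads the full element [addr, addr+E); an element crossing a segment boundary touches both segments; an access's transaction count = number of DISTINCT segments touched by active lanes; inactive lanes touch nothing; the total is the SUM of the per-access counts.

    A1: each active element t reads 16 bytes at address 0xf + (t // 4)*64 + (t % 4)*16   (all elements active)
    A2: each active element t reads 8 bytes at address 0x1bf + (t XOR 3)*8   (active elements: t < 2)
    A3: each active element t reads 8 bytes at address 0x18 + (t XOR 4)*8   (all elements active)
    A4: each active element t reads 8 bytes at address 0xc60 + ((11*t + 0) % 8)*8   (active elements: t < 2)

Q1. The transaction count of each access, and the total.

A1: 5 transactions
A2: 1 transaction
A3: 3 transactions
A4: 1 transaction

Answer: 5,1,3,1; total 10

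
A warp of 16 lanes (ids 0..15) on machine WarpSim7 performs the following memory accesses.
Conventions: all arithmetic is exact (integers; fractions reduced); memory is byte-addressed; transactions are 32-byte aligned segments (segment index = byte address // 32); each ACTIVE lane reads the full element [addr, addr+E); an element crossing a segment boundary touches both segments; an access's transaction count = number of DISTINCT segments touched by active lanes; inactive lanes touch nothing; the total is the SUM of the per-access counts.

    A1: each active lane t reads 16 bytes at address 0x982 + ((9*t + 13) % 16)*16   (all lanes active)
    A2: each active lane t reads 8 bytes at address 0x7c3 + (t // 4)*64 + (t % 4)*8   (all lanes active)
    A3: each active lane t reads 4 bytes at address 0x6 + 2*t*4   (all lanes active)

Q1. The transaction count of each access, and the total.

A1: 9 transactions
A2: 8 transactions
A3: 5 transactions

Answer: 9,8,5; total 22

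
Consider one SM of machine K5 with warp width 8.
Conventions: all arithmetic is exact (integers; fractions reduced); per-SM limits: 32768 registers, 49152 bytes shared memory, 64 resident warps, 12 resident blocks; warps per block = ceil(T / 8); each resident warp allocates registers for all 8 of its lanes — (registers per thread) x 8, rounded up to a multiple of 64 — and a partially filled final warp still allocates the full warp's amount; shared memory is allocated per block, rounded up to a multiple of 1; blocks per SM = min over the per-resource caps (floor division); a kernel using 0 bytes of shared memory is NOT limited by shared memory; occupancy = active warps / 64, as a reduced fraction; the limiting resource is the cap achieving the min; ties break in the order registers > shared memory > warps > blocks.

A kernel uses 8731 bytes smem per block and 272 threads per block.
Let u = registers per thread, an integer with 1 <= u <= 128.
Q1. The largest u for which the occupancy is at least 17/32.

Answer: u = 120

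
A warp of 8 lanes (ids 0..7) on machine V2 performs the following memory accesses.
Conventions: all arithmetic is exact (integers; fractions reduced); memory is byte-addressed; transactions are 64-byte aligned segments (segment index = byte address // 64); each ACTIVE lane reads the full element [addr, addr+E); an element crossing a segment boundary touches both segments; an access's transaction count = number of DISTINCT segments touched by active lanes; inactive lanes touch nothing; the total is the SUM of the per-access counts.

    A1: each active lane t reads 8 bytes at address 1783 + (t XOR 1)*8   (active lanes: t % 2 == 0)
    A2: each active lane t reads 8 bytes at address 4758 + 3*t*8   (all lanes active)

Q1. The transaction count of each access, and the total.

A1: 2 transactions
A2: 4 transactions

Answer: 2,4; total 6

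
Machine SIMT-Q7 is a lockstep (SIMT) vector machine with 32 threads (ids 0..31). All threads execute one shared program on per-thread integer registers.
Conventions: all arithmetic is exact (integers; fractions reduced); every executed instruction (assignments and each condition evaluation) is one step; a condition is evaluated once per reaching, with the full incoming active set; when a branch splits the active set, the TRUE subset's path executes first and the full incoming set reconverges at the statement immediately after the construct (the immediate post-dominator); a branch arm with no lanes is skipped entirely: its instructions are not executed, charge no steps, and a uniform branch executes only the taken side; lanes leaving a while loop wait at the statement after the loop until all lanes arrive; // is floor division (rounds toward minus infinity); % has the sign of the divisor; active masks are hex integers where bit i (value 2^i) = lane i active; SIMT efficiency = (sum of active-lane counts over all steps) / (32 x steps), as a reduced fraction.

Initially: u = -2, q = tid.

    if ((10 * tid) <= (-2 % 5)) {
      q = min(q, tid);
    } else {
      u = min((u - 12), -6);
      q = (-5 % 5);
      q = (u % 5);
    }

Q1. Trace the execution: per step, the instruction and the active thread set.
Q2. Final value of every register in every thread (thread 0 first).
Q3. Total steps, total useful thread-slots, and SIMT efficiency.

step 0: eval ((10 * tid) <= (-2 % 5)) 0xffffffff
step 1: q <- min(q, tid)             0x00000001
step 2: u <- min((u - 12), -6)       0xfffffffe
step 3: q <- (-5 % 5)                0xfffffffe
step 4: q <- (u % 5)                 0xfffffffe

Answer: 5 steps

u: -2,-14,-14,-14,-14,-14,-14,-14,-14,-14,-14,-14,-14,-14,-14,-14,-14,-14,-14,-14,-14,-14,-14,-14,-14,-14,-14,-14,-14,-14,-14,-14
q: 0,1,1,1,1,1,1,1,1,1,1,1,1,1,1,1,1,1,1,1,1,1,1,1,1,1,1,1,1,1,1,1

steps = 5; useful = 126; efficiency = 126/160 = 63/80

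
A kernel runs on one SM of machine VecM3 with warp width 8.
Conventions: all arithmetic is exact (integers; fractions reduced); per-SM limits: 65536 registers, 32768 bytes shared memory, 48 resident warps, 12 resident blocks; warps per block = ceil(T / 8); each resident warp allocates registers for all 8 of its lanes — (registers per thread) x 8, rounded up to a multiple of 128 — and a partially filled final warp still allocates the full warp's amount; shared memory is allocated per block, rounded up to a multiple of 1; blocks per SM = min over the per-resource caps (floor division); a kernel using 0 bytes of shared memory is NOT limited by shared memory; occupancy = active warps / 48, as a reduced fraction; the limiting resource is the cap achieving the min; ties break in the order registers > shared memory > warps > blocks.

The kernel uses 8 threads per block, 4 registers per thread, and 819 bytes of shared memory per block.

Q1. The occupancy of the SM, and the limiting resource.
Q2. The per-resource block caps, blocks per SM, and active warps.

Answer: occupancy 1/4, limited by blocks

registers: 512 blocks
shared memory: 40 blocks
warps: 48 blocks
blocks: 12 blocks

Answer: 12 blocks, 12 active warps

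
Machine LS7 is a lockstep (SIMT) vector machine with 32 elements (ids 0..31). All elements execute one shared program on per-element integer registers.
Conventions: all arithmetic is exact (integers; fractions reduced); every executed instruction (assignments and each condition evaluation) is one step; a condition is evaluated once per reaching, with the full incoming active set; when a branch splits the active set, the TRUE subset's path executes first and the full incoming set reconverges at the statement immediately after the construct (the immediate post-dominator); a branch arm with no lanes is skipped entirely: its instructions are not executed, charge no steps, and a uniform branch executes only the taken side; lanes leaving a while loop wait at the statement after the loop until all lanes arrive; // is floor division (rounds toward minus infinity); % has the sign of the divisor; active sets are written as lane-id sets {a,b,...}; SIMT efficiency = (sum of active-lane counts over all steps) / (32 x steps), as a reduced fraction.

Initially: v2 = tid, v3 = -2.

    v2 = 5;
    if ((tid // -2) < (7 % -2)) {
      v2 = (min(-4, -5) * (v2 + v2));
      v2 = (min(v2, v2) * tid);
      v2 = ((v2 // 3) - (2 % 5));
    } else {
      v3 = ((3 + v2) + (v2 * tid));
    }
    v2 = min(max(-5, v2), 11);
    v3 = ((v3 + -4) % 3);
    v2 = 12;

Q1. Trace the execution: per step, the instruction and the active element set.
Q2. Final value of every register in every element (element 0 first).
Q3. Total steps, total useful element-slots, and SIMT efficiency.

step 0: v2 <- 5                      {0,1,2,3,4,5,6,7,8,9,10,11,12,13,14,15,16,17,18,19,20,21,22,23,24,25,26,27,28,29,30,31}
step 1: eval ((tid // -2) < (7 % -2)) {0,1,2,3,4,5,6,7,8,9,10,11,12,13,14,15,16,17,18,19,20,21,22,23,24,25,26,27,28,29,30,31}
step 2: v2 <- (min(-4, -5) * (v2 + v2)) {3,4,5,6,7,8,9,10,11,12,13,14,15,16,17,18,19,20,21,22,23,24,25,26,27,28,29,30,31}
step 3: v2 <- (min(v2, v2) * tid)    {3,4,5,6,7,8,9,10,11,12,13,14,15,16,17,18,19,20,21,22,23,24,25,26,27,28,29,30,31}
step 4: v2 <- ((v2 // 3) - (2 % 5))  {3,4,5,6,7,8,9,10,11,12,13,14,15,16,17,18,19,20,21,22,23,24,25,26,27,28,29,30,31}
step 5: v3 <- ((3 + v2) + (v2 * tid)) {0,1,2}
step 6: v2 <- min(max(-5, v2), 11)   {0,1,2,3,4,5,6,7,8,9,10,11,12,13,14,15,16,17,18,19,20,21,22,23,24,25,26,27,28,29,30,31}
step 7: v3 <- ((v3 + -4) % 3)        {0,1,2,3,4,5,6,7,8,9,10,11,12,13,14,15,16,17,18,19,20,21,22,23,24,25,26,27,28,29,30,31}
step 8: v2 <- 12                     {0,1,2,3,4,5,6,7,8,9,10,11,12,13,14,15,16,17,18,19,20,21,22,23,24,25,26,27,28,29,30,31}

Answer: 9 steps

v2: 12,12,12,12,12,12,12,12,12,12,12,12,12,12,12,12,12,12,12,12,12,12,12,12,12,12,12,12,12,12,12,12
v3: 1,0,2,0,0,0,0,0,0,0,0,0,0,0,0,0,0,0,0,0,0,0,0,0,0,0,0,0,0,0,0,0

steps = 9; useful = 250; efficiency = 250/288 = 125/144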